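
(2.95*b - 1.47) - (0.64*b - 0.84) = 2.31*b - 0.63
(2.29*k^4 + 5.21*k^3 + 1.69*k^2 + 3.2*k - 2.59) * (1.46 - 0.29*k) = -0.6641*k^5 + 1.8325*k^4 + 7.1165*k^3 + 1.5394*k^2 + 5.4231*k - 3.7814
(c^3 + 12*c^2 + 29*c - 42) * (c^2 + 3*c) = c^5 + 15*c^4 + 65*c^3 + 45*c^2 - 126*c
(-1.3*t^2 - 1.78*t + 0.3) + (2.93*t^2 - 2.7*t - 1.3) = 1.63*t^2 - 4.48*t - 1.0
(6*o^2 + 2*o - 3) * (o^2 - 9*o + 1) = 6*o^4 - 52*o^3 - 15*o^2 + 29*o - 3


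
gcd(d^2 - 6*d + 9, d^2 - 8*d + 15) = d - 3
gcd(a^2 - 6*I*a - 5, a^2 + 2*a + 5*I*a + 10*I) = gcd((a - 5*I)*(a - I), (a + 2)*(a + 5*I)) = 1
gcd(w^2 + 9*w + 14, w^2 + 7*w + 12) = 1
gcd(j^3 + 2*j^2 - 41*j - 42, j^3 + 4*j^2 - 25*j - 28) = j^2 + 8*j + 7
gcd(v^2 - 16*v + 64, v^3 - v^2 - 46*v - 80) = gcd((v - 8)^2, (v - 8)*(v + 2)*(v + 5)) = v - 8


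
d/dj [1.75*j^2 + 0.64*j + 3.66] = 3.5*j + 0.64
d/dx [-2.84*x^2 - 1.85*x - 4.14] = -5.68*x - 1.85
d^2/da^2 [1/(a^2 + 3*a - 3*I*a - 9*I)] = 2*(-a^2 - 3*a + 3*I*a + (2*a + 3 - 3*I)^2 + 9*I)/(a^2 + 3*a - 3*I*a - 9*I)^3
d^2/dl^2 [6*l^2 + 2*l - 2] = 12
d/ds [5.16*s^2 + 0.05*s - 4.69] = 10.32*s + 0.05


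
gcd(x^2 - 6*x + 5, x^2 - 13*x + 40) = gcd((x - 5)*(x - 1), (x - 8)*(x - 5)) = x - 5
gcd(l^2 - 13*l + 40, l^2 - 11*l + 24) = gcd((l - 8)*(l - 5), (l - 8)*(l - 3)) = l - 8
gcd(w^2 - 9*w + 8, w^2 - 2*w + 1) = w - 1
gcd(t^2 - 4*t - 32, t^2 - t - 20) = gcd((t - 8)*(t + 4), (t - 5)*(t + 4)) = t + 4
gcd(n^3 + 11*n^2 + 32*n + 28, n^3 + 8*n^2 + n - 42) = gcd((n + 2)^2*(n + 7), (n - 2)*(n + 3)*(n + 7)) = n + 7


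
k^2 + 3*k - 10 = (k - 2)*(k + 5)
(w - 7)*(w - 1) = w^2 - 8*w + 7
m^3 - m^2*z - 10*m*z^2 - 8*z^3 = (m - 4*z)*(m + z)*(m + 2*z)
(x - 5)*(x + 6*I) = x^2 - 5*x + 6*I*x - 30*I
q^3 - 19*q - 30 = (q - 5)*(q + 2)*(q + 3)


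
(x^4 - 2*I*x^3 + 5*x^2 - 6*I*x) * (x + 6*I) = x^5 + 4*I*x^4 + 17*x^3 + 24*I*x^2 + 36*x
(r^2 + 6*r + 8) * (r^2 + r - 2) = r^4 + 7*r^3 + 12*r^2 - 4*r - 16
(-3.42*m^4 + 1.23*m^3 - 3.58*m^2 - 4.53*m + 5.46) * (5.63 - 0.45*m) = 1.539*m^5 - 19.8081*m^4 + 8.5359*m^3 - 18.1169*m^2 - 27.9609*m + 30.7398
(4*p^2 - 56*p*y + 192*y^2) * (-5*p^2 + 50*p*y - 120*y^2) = -20*p^4 + 480*p^3*y - 4240*p^2*y^2 + 16320*p*y^3 - 23040*y^4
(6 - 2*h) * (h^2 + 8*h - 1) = -2*h^3 - 10*h^2 + 50*h - 6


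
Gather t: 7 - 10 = -3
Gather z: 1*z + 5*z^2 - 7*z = 5*z^2 - 6*z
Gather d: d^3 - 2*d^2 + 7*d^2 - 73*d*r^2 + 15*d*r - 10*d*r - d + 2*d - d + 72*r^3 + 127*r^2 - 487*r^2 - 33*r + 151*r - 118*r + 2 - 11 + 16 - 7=d^3 + 5*d^2 + d*(-73*r^2 + 5*r) + 72*r^3 - 360*r^2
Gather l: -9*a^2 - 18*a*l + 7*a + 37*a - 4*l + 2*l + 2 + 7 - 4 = -9*a^2 + 44*a + l*(-18*a - 2) + 5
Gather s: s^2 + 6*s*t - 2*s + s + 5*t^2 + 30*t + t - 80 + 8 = s^2 + s*(6*t - 1) + 5*t^2 + 31*t - 72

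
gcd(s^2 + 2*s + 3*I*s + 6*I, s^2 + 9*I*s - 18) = s + 3*I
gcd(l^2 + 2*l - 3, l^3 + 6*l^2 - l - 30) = l + 3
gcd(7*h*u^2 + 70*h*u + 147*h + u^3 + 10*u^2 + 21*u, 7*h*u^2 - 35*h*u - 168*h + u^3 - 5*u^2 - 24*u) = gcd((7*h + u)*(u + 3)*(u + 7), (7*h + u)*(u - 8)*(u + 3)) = 7*h*u + 21*h + u^2 + 3*u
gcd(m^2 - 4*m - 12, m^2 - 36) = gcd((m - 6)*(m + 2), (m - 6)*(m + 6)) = m - 6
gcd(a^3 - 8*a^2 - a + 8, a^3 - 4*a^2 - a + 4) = a^2 - 1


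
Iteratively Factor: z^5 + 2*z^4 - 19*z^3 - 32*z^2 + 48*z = (z - 4)*(z^4 + 6*z^3 + 5*z^2 - 12*z) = (z - 4)*(z + 4)*(z^3 + 2*z^2 - 3*z) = z*(z - 4)*(z + 4)*(z^2 + 2*z - 3) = z*(z - 4)*(z - 1)*(z + 4)*(z + 3)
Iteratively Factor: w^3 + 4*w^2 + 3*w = (w + 3)*(w^2 + w) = w*(w + 3)*(w + 1)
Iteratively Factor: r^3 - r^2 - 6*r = (r - 3)*(r^2 + 2*r) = r*(r - 3)*(r + 2)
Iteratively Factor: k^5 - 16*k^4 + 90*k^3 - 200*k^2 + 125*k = (k - 5)*(k^4 - 11*k^3 + 35*k^2 - 25*k) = (k - 5)^2*(k^3 - 6*k^2 + 5*k) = k*(k - 5)^2*(k^2 - 6*k + 5) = k*(k - 5)^3*(k - 1)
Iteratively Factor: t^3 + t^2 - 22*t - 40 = (t + 2)*(t^2 - t - 20) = (t - 5)*(t + 2)*(t + 4)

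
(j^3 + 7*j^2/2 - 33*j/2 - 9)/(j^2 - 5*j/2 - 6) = (-2*j^3 - 7*j^2 + 33*j + 18)/(-2*j^2 + 5*j + 12)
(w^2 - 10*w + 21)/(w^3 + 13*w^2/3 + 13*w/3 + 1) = 3*(w^2 - 10*w + 21)/(3*w^3 + 13*w^2 + 13*w + 3)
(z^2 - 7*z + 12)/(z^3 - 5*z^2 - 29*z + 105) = (z - 4)/(z^2 - 2*z - 35)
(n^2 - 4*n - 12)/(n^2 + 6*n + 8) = (n - 6)/(n + 4)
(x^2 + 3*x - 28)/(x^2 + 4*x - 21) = (x - 4)/(x - 3)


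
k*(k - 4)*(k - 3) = k^3 - 7*k^2 + 12*k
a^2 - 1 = (a - 1)*(a + 1)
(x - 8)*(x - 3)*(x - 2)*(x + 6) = x^4 - 7*x^3 - 32*x^2 + 228*x - 288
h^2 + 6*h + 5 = (h + 1)*(h + 5)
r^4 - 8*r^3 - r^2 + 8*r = r*(r - 8)*(r - 1)*(r + 1)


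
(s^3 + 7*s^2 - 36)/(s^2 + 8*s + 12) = (s^2 + s - 6)/(s + 2)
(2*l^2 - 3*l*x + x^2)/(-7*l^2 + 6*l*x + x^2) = (-2*l + x)/(7*l + x)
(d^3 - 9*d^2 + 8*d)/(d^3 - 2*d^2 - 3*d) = (-d^2 + 9*d - 8)/(-d^2 + 2*d + 3)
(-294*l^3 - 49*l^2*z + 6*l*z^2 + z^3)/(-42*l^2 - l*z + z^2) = 7*l + z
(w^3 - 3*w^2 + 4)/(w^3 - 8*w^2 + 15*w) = (w^3 - 3*w^2 + 4)/(w*(w^2 - 8*w + 15))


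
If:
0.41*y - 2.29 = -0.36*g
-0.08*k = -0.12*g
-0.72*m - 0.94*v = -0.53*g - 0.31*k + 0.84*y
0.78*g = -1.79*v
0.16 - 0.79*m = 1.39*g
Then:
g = 1.42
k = 2.13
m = -2.29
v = -0.62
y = 4.34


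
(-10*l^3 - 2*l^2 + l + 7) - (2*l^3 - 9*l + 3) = -12*l^3 - 2*l^2 + 10*l + 4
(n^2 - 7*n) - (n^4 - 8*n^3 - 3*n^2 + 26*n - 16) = -n^4 + 8*n^3 + 4*n^2 - 33*n + 16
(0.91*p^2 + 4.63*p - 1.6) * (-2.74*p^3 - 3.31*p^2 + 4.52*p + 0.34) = -2.4934*p^5 - 15.6983*p^4 - 6.8281*p^3 + 26.533*p^2 - 5.6578*p - 0.544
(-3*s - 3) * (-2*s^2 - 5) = 6*s^3 + 6*s^2 + 15*s + 15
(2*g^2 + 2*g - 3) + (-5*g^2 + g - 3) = -3*g^2 + 3*g - 6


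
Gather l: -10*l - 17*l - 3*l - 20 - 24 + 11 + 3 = -30*l - 30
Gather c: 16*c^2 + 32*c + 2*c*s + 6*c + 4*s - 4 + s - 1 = 16*c^2 + c*(2*s + 38) + 5*s - 5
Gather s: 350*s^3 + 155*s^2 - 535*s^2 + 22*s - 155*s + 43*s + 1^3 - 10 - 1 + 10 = 350*s^3 - 380*s^2 - 90*s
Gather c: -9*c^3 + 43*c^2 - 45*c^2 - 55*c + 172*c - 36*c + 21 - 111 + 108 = -9*c^3 - 2*c^2 + 81*c + 18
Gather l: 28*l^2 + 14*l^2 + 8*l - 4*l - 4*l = 42*l^2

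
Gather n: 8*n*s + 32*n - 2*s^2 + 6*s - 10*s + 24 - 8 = n*(8*s + 32) - 2*s^2 - 4*s + 16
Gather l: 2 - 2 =0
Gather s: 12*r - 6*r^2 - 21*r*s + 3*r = -6*r^2 - 21*r*s + 15*r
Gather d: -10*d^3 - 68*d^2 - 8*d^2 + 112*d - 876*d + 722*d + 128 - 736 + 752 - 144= -10*d^3 - 76*d^2 - 42*d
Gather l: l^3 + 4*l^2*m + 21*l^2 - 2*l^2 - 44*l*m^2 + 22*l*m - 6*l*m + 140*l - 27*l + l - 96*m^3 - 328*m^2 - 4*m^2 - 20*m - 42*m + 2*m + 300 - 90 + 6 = l^3 + l^2*(4*m + 19) + l*(-44*m^2 + 16*m + 114) - 96*m^3 - 332*m^2 - 60*m + 216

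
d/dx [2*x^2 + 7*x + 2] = 4*x + 7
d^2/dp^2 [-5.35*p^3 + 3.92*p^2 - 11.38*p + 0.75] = 7.84 - 32.1*p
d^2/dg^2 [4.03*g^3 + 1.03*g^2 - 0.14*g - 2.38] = 24.18*g + 2.06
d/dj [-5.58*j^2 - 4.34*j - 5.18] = -11.16*j - 4.34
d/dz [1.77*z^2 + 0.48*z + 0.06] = 3.54*z + 0.48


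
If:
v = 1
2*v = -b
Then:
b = -2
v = 1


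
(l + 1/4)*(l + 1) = l^2 + 5*l/4 + 1/4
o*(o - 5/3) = o^2 - 5*o/3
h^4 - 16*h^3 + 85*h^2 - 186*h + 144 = (h - 8)*(h - 3)^2*(h - 2)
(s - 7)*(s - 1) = s^2 - 8*s + 7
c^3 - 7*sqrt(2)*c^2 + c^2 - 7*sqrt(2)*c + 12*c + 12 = (c + 1)*(c - 6*sqrt(2))*(c - sqrt(2))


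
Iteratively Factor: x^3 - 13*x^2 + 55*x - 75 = (x - 5)*(x^2 - 8*x + 15) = (x - 5)*(x - 3)*(x - 5)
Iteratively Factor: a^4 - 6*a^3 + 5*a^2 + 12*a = (a)*(a^3 - 6*a^2 + 5*a + 12) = a*(a - 4)*(a^2 - 2*a - 3) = a*(a - 4)*(a + 1)*(a - 3)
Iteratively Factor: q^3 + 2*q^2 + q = (q + 1)*(q^2 + q) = q*(q + 1)*(q + 1)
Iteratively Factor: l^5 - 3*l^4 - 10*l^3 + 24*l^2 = (l - 2)*(l^4 - l^3 - 12*l^2) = l*(l - 2)*(l^3 - l^2 - 12*l) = l*(l - 2)*(l + 3)*(l^2 - 4*l) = l^2*(l - 2)*(l + 3)*(l - 4)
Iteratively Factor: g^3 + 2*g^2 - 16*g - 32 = (g + 2)*(g^2 - 16) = (g - 4)*(g + 2)*(g + 4)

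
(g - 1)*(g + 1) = g^2 - 1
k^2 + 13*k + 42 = (k + 6)*(k + 7)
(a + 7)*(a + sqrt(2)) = a^2 + sqrt(2)*a + 7*a + 7*sqrt(2)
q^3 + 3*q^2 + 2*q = q*(q + 1)*(q + 2)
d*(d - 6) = d^2 - 6*d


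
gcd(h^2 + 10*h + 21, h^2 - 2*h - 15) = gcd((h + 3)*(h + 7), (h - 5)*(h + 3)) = h + 3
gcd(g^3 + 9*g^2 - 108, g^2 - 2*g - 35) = 1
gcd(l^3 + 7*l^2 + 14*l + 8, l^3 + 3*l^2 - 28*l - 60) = l + 2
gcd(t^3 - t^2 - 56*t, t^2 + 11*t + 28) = t + 7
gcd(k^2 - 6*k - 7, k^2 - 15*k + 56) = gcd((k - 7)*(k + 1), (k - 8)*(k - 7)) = k - 7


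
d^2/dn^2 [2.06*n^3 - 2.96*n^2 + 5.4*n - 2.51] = 12.36*n - 5.92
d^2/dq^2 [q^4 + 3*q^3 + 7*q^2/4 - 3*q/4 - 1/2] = 12*q^2 + 18*q + 7/2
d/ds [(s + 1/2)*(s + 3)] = 2*s + 7/2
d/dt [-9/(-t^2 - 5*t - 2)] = 9*(-2*t - 5)/(t^2 + 5*t + 2)^2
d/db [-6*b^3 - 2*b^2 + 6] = 2*b*(-9*b - 2)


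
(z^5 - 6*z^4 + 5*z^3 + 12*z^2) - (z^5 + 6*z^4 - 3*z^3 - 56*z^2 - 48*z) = -12*z^4 + 8*z^3 + 68*z^2 + 48*z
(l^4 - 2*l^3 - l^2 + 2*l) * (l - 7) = l^5 - 9*l^4 + 13*l^3 + 9*l^2 - 14*l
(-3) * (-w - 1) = 3*w + 3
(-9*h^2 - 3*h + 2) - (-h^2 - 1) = -8*h^2 - 3*h + 3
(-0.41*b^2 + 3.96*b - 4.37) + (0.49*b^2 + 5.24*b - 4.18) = 0.08*b^2 + 9.2*b - 8.55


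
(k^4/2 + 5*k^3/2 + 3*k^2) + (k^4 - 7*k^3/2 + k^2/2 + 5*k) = 3*k^4/2 - k^3 + 7*k^2/2 + 5*k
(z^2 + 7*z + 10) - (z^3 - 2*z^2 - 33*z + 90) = -z^3 + 3*z^2 + 40*z - 80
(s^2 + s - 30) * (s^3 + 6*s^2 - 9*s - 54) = s^5 + 7*s^4 - 33*s^3 - 243*s^2 + 216*s + 1620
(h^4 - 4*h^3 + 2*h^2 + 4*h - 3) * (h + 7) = h^5 + 3*h^4 - 26*h^3 + 18*h^2 + 25*h - 21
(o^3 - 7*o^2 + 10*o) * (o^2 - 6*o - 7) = o^5 - 13*o^4 + 45*o^3 - 11*o^2 - 70*o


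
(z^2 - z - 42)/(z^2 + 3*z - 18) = (z - 7)/(z - 3)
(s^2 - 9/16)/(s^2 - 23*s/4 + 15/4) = (s + 3/4)/(s - 5)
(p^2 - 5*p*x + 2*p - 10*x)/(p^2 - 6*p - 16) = (p - 5*x)/(p - 8)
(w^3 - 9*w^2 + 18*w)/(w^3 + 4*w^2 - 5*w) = (w^2 - 9*w + 18)/(w^2 + 4*w - 5)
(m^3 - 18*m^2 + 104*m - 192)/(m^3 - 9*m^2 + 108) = (m^2 - 12*m + 32)/(m^2 - 3*m - 18)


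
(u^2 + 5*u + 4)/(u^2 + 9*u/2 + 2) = 2*(u + 1)/(2*u + 1)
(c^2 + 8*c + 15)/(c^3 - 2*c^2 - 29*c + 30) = (c + 3)/(c^2 - 7*c + 6)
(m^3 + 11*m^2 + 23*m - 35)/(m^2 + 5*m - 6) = (m^2 + 12*m + 35)/(m + 6)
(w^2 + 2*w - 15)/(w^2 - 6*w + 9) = (w + 5)/(w - 3)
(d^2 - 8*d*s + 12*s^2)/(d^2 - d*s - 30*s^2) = (d - 2*s)/(d + 5*s)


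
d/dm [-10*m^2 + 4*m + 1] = 4 - 20*m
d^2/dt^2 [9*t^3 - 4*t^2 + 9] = 54*t - 8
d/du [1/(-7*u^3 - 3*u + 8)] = 3*(7*u^2 + 1)/(7*u^3 + 3*u - 8)^2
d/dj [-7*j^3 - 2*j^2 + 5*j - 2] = -21*j^2 - 4*j + 5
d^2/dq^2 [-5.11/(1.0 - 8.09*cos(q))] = (334.439791*sin(q)^2 - 41.3399*cos(q) + 334.439791)/(8.09*cos(q) - 1.0)^3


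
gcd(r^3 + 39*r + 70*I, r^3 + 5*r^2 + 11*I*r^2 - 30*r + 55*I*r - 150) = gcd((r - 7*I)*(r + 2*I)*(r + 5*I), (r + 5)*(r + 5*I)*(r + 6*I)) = r + 5*I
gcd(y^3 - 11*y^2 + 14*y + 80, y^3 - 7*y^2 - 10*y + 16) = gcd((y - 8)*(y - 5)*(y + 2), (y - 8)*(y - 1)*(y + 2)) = y^2 - 6*y - 16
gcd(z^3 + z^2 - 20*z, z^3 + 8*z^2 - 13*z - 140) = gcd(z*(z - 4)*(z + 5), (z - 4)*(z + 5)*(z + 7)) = z^2 + z - 20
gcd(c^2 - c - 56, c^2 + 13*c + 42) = c + 7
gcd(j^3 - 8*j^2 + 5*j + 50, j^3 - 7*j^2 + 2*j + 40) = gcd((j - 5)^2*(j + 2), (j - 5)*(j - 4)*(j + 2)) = j^2 - 3*j - 10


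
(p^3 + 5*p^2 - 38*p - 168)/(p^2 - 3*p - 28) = (p^2 + p - 42)/(p - 7)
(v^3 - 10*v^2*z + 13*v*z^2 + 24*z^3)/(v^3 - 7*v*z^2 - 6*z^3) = (v - 8*z)/(v + 2*z)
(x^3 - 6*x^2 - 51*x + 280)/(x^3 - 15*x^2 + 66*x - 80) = (x + 7)/(x - 2)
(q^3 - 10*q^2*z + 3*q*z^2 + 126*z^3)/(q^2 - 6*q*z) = q - 4*z - 21*z^2/q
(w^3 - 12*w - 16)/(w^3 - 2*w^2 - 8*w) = (w + 2)/w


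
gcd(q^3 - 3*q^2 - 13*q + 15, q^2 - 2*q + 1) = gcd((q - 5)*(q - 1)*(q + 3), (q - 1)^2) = q - 1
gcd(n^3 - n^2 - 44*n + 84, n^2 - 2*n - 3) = 1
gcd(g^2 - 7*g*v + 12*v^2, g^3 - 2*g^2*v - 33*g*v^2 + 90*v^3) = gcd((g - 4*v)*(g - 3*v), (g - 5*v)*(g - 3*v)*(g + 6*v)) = -g + 3*v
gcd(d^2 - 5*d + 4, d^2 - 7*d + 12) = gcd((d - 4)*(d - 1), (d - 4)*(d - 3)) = d - 4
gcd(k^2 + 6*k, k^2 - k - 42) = k + 6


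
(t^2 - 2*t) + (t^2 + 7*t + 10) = 2*t^2 + 5*t + 10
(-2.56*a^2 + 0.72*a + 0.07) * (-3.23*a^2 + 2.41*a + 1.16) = 8.2688*a^4 - 8.4952*a^3 - 1.4605*a^2 + 1.0039*a + 0.0812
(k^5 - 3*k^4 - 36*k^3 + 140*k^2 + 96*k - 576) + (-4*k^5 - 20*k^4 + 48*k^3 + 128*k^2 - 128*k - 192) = -3*k^5 - 23*k^4 + 12*k^3 + 268*k^2 - 32*k - 768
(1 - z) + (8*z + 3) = 7*z + 4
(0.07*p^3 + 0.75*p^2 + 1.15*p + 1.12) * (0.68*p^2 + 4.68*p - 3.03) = 0.0476*p^5 + 0.8376*p^4 + 4.0799*p^3 + 3.8711*p^2 + 1.7571*p - 3.3936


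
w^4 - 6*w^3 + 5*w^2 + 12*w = w*(w - 4)*(w - 3)*(w + 1)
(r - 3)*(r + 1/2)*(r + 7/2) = r^3 + r^2 - 41*r/4 - 21/4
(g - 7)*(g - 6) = g^2 - 13*g + 42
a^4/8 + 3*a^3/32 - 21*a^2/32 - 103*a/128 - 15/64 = (a/4 + 1/2)*(a/2 + 1/4)*(a - 5/2)*(a + 3/4)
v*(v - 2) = v^2 - 2*v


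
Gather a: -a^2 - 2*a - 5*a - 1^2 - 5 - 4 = -a^2 - 7*a - 10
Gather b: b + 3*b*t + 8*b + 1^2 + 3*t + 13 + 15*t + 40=b*(3*t + 9) + 18*t + 54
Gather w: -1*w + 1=1 - w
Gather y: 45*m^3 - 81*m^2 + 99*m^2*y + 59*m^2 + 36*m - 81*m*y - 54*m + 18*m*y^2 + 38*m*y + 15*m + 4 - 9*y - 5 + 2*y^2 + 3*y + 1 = 45*m^3 - 22*m^2 - 3*m + y^2*(18*m + 2) + y*(99*m^2 - 43*m - 6)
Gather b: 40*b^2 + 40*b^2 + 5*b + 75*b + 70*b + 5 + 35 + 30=80*b^2 + 150*b + 70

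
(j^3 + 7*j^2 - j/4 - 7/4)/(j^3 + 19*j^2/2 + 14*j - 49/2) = (4*j^2 - 1)/(2*(2*j^2 + 5*j - 7))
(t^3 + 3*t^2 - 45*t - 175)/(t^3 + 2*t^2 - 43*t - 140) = (t + 5)/(t + 4)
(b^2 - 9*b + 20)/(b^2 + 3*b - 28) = (b - 5)/(b + 7)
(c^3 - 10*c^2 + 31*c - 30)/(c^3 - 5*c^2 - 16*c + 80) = (c^2 - 5*c + 6)/(c^2 - 16)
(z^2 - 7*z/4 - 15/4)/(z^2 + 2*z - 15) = (z + 5/4)/(z + 5)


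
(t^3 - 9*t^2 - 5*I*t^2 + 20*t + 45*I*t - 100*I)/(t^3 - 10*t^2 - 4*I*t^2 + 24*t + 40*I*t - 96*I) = (t^2 - 5*t*(1 + I) + 25*I)/(t^2 - 2*t*(3 + 2*I) + 24*I)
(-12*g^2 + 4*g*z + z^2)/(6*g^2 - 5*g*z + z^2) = (6*g + z)/(-3*g + z)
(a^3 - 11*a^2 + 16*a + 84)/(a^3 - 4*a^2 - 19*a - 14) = (a - 6)/(a + 1)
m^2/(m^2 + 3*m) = m/(m + 3)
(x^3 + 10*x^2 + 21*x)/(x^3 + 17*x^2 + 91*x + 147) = x/(x + 7)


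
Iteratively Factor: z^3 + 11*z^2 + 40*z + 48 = (z + 4)*(z^2 + 7*z + 12) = (z + 4)^2*(z + 3)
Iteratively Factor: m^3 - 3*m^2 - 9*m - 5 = (m + 1)*(m^2 - 4*m - 5) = (m + 1)^2*(m - 5)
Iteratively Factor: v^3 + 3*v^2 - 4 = (v + 2)*(v^2 + v - 2) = (v - 1)*(v + 2)*(v + 2)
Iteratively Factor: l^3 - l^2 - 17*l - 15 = (l + 1)*(l^2 - 2*l - 15) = (l - 5)*(l + 1)*(l + 3)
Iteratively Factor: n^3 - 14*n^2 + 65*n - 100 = (n - 5)*(n^2 - 9*n + 20) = (n - 5)^2*(n - 4)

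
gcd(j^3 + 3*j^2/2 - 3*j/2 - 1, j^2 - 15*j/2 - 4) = j + 1/2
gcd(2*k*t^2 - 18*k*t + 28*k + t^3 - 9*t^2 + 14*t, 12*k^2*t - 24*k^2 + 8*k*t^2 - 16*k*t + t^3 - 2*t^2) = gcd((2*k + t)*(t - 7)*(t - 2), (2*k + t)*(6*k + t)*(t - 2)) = 2*k*t - 4*k + t^2 - 2*t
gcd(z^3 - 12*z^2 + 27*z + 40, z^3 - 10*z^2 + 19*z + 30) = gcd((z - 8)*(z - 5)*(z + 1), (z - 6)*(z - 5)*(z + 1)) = z^2 - 4*z - 5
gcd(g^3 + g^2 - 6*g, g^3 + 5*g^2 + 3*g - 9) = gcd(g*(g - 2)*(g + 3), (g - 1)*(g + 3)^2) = g + 3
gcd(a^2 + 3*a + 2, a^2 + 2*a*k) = 1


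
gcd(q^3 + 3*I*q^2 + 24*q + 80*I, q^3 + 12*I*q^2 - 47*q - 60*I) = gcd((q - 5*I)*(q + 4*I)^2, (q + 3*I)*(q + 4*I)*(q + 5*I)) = q + 4*I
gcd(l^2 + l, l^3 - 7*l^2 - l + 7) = l + 1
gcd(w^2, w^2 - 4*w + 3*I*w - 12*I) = 1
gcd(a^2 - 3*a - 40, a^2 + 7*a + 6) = 1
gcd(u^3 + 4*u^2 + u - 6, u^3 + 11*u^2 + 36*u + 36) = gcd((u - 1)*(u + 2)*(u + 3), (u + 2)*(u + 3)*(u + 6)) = u^2 + 5*u + 6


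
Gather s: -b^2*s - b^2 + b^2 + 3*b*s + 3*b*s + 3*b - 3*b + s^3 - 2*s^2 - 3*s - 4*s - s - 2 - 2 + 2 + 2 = s^3 - 2*s^2 + s*(-b^2 + 6*b - 8)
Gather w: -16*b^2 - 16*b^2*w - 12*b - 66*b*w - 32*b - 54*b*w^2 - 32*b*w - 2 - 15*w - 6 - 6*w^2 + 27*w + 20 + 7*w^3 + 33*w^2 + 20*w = -16*b^2 - 44*b + 7*w^3 + w^2*(27 - 54*b) + w*(-16*b^2 - 98*b + 32) + 12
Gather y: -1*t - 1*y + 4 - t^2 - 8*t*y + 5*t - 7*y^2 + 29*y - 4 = -t^2 + 4*t - 7*y^2 + y*(28 - 8*t)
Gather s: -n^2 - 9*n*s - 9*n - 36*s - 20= -n^2 - 9*n + s*(-9*n - 36) - 20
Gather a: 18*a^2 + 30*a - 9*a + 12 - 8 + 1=18*a^2 + 21*a + 5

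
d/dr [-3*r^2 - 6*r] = -6*r - 6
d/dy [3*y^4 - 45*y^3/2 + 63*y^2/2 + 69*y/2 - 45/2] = 12*y^3 - 135*y^2/2 + 63*y + 69/2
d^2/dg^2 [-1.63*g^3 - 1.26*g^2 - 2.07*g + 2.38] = -9.78*g - 2.52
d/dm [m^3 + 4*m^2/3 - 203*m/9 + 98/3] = 3*m^2 + 8*m/3 - 203/9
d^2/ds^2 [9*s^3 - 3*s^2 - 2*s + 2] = 54*s - 6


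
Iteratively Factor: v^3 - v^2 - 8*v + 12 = (v + 3)*(v^2 - 4*v + 4) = (v - 2)*(v + 3)*(v - 2)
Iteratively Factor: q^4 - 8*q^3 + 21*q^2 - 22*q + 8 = (q - 4)*(q^3 - 4*q^2 + 5*q - 2) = (q - 4)*(q - 1)*(q^2 - 3*q + 2) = (q - 4)*(q - 2)*(q - 1)*(q - 1)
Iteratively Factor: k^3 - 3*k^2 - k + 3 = (k - 1)*(k^2 - 2*k - 3) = (k - 1)*(k + 1)*(k - 3)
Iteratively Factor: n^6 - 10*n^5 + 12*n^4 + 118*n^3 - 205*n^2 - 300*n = (n - 4)*(n^5 - 6*n^4 - 12*n^3 + 70*n^2 + 75*n) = (n - 4)*(n + 1)*(n^4 - 7*n^3 - 5*n^2 + 75*n) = (n - 4)*(n + 1)*(n + 3)*(n^3 - 10*n^2 + 25*n) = (n - 5)*(n - 4)*(n + 1)*(n + 3)*(n^2 - 5*n) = (n - 5)^2*(n - 4)*(n + 1)*(n + 3)*(n)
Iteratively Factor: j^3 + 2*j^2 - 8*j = (j)*(j^2 + 2*j - 8) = j*(j - 2)*(j + 4)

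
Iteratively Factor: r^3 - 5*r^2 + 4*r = (r - 1)*(r^2 - 4*r) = r*(r - 1)*(r - 4)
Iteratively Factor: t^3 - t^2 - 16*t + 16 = (t + 4)*(t^2 - 5*t + 4) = (t - 4)*(t + 4)*(t - 1)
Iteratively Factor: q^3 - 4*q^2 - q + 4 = (q + 1)*(q^2 - 5*q + 4) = (q - 1)*(q + 1)*(q - 4)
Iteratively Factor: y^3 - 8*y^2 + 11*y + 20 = (y - 4)*(y^2 - 4*y - 5) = (y - 4)*(y + 1)*(y - 5)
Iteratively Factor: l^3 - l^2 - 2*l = (l + 1)*(l^2 - 2*l) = (l - 2)*(l + 1)*(l)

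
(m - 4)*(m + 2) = m^2 - 2*m - 8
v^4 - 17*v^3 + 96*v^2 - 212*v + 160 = (v - 8)*(v - 5)*(v - 2)^2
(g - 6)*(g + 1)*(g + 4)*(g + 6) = g^4 + 5*g^3 - 32*g^2 - 180*g - 144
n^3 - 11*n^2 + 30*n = n*(n - 6)*(n - 5)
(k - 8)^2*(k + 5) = k^3 - 11*k^2 - 16*k + 320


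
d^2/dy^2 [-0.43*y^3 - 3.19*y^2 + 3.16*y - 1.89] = -2.58*y - 6.38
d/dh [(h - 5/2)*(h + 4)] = 2*h + 3/2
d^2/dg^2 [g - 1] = 0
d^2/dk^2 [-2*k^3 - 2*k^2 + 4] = -12*k - 4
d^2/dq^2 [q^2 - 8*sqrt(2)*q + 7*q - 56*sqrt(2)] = 2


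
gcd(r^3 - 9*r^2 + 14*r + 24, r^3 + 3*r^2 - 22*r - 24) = r^2 - 3*r - 4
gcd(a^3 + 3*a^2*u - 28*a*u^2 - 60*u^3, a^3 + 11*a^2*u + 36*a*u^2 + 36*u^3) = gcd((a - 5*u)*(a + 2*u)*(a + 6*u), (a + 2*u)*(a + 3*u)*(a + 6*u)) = a^2 + 8*a*u + 12*u^2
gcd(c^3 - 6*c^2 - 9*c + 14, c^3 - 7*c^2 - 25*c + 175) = c - 7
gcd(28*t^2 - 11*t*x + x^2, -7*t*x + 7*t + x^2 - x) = -7*t + x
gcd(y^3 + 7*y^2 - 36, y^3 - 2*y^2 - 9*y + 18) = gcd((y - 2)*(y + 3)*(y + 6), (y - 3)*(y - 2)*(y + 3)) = y^2 + y - 6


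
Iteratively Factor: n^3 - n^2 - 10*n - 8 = (n + 2)*(n^2 - 3*n - 4) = (n + 1)*(n + 2)*(n - 4)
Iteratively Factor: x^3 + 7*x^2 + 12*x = (x + 4)*(x^2 + 3*x) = (x + 3)*(x + 4)*(x)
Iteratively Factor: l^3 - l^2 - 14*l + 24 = (l + 4)*(l^2 - 5*l + 6) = (l - 2)*(l + 4)*(l - 3)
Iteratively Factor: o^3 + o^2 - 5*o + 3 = (o + 3)*(o^2 - 2*o + 1) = (o - 1)*(o + 3)*(o - 1)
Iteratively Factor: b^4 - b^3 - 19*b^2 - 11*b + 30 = (b - 1)*(b^3 - 19*b - 30) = (b - 1)*(b + 2)*(b^2 - 2*b - 15) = (b - 5)*(b - 1)*(b + 2)*(b + 3)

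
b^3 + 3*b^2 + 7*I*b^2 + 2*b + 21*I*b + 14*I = (b + 1)*(b + 2)*(b + 7*I)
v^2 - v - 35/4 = (v - 7/2)*(v + 5/2)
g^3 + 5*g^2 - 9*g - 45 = (g - 3)*(g + 3)*(g + 5)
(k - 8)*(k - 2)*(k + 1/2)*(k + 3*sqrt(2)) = k^4 - 19*k^3/2 + 3*sqrt(2)*k^3 - 57*sqrt(2)*k^2/2 + 11*k^2 + 8*k + 33*sqrt(2)*k + 24*sqrt(2)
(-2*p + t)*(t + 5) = -2*p*t - 10*p + t^2 + 5*t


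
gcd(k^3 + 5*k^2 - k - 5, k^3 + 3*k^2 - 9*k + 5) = k^2 + 4*k - 5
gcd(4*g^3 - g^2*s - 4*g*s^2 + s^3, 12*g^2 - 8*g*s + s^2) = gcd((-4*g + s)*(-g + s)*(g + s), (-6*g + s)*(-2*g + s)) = 1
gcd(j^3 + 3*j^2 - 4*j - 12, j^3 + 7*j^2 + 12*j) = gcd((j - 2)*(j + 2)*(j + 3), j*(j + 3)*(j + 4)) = j + 3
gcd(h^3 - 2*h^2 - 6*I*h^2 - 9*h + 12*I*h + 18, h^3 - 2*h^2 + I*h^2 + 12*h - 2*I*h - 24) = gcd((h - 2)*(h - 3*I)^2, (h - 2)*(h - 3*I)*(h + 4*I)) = h^2 + h*(-2 - 3*I) + 6*I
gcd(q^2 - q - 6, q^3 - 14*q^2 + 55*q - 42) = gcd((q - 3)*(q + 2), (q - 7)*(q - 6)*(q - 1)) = 1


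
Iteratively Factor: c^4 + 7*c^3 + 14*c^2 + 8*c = (c)*(c^3 + 7*c^2 + 14*c + 8) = c*(c + 1)*(c^2 + 6*c + 8) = c*(c + 1)*(c + 4)*(c + 2)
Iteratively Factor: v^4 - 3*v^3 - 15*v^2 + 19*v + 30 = (v + 3)*(v^3 - 6*v^2 + 3*v + 10) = (v + 1)*(v + 3)*(v^2 - 7*v + 10) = (v - 2)*(v + 1)*(v + 3)*(v - 5)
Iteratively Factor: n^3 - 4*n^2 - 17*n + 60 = (n + 4)*(n^2 - 8*n + 15) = (n - 3)*(n + 4)*(n - 5)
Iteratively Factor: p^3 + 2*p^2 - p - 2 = (p + 1)*(p^2 + p - 2) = (p - 1)*(p + 1)*(p + 2)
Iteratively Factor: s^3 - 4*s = (s + 2)*(s^2 - 2*s) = (s - 2)*(s + 2)*(s)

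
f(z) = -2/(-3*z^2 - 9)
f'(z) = -12*z/(-3*z^2 - 9)^2 = -4*z/(3*(z^2 + 3)^2)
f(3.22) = 0.05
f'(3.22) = -0.02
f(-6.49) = 0.01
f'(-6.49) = 0.00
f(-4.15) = 0.03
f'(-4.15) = 0.01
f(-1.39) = 0.14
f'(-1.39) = 0.08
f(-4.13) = 0.03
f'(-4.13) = 0.01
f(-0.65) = 0.19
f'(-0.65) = 0.07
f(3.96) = 0.04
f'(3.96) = -0.02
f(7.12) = 0.01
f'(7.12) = -0.00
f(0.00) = 0.22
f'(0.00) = 0.00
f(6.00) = 0.02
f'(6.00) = -0.00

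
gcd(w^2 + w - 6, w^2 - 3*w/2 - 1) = w - 2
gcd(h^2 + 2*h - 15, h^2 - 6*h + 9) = h - 3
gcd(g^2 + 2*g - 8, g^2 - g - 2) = g - 2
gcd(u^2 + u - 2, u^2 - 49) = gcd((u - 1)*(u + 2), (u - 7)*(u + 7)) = 1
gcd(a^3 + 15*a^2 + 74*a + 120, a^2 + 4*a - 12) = a + 6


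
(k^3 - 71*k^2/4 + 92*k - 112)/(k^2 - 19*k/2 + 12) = (4*k^2 - 39*k + 56)/(2*(2*k - 3))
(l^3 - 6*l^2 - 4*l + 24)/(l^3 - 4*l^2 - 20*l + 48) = (l + 2)/(l + 4)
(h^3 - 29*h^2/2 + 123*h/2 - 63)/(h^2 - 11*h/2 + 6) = (h^2 - 13*h + 42)/(h - 4)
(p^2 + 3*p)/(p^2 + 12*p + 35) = p*(p + 3)/(p^2 + 12*p + 35)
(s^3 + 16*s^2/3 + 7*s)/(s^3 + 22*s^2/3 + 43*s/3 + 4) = s*(3*s + 7)/(3*s^2 + 13*s + 4)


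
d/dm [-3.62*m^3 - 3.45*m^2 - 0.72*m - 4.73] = -10.86*m^2 - 6.9*m - 0.72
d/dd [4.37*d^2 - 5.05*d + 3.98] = 8.74*d - 5.05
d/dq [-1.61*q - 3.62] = -1.61000000000000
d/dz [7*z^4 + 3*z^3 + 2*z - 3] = 28*z^3 + 9*z^2 + 2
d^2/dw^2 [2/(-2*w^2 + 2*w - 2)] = 2*(w^2 - w - (2*w - 1)^2 + 1)/(w^2 - w + 1)^3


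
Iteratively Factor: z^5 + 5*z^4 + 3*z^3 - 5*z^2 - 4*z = (z + 1)*(z^4 + 4*z^3 - z^2 - 4*z) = (z - 1)*(z + 1)*(z^3 + 5*z^2 + 4*z) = (z - 1)*(z + 1)^2*(z^2 + 4*z) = z*(z - 1)*(z + 1)^2*(z + 4)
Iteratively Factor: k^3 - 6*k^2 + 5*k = (k - 5)*(k^2 - k) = (k - 5)*(k - 1)*(k)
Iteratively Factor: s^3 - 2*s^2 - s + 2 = (s - 2)*(s^2 - 1) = (s - 2)*(s - 1)*(s + 1)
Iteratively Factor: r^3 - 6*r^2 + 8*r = (r - 2)*(r^2 - 4*r) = (r - 4)*(r - 2)*(r)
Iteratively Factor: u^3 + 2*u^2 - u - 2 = (u + 2)*(u^2 - 1) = (u - 1)*(u + 2)*(u + 1)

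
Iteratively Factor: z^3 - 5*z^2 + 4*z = (z)*(z^2 - 5*z + 4) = z*(z - 4)*(z - 1)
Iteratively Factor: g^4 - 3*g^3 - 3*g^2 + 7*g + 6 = (g + 1)*(g^3 - 4*g^2 + g + 6) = (g - 2)*(g + 1)*(g^2 - 2*g - 3) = (g - 2)*(g + 1)^2*(g - 3)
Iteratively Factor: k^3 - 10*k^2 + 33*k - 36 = (k - 4)*(k^2 - 6*k + 9) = (k - 4)*(k - 3)*(k - 3)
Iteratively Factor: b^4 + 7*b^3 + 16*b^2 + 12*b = (b + 3)*(b^3 + 4*b^2 + 4*b) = (b + 2)*(b + 3)*(b^2 + 2*b) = b*(b + 2)*(b + 3)*(b + 2)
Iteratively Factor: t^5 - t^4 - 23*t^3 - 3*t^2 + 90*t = (t - 5)*(t^4 + 4*t^3 - 3*t^2 - 18*t) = t*(t - 5)*(t^3 + 4*t^2 - 3*t - 18) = t*(t - 5)*(t - 2)*(t^2 + 6*t + 9) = t*(t - 5)*(t - 2)*(t + 3)*(t + 3)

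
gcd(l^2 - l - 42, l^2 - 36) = l + 6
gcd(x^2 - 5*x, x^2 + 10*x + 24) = 1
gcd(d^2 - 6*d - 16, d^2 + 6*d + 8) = d + 2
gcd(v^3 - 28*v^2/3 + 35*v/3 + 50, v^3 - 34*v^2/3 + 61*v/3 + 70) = v^2 - 13*v/3 - 10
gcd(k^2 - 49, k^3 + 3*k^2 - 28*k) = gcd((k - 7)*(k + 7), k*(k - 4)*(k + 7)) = k + 7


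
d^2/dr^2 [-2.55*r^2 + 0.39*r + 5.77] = -5.10000000000000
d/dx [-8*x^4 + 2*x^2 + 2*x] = -32*x^3 + 4*x + 2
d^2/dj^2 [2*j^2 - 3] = 4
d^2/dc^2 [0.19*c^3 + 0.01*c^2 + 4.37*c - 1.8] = 1.14*c + 0.02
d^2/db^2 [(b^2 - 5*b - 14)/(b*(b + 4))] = 2*(-9*b^3 - 42*b^2 - 168*b - 224)/(b^3*(b^3 + 12*b^2 + 48*b + 64))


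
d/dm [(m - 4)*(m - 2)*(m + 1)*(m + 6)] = 4*m^3 + 3*m^2 - 56*m + 20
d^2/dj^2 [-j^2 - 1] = -2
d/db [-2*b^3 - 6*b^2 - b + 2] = -6*b^2 - 12*b - 1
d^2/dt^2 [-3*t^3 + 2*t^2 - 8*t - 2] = 4 - 18*t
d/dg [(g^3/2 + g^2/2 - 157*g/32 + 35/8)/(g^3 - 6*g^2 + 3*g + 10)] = (-56*g^4 + 205*g^3 - 417*g^2 + 1000*g - 995)/(16*(g^6 - 12*g^5 + 42*g^4 - 16*g^3 - 111*g^2 + 60*g + 100))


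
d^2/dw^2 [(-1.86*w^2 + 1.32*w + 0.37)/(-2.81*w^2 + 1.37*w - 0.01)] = (-1.4210854715202e-14*w^4 - 6.52482000000001*w^3 - 17.842938*w^2 + 8.768886*w - 1.403908)/(22.188041*w^6 - 32.452971*w^5 + 16.05915*w^4 - 2.802335*w^3 + 0.05715*w^2 - 0.000411*w + 1.0e-6)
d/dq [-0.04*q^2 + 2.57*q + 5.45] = 2.57 - 0.08*q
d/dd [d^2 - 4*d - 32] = 2*d - 4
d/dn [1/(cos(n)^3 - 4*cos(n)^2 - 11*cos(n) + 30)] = (3*cos(n)^2 - 8*cos(n) - 11)*sin(n)/(cos(n)^3 - 4*cos(n)^2 - 11*cos(n) + 30)^2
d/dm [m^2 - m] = 2*m - 1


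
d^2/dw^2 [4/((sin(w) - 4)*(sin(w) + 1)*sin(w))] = 4*(-9*sin(w)^2 + 42*sin(w) - 58 - 26/sin(w) + 40/sin(w)^2 + 32/sin(w)^3)/((sin(w) - 4)^3*(sin(w) + 1)^2)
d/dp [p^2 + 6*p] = 2*p + 6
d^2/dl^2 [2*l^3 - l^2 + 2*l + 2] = 12*l - 2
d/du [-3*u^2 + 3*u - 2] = 3 - 6*u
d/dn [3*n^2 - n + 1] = 6*n - 1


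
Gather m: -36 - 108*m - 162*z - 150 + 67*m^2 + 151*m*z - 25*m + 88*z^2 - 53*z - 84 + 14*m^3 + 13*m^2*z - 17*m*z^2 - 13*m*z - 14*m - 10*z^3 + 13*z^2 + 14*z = 14*m^3 + m^2*(13*z + 67) + m*(-17*z^2 + 138*z - 147) - 10*z^3 + 101*z^2 - 201*z - 270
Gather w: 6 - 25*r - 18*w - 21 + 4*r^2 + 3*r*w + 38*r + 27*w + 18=4*r^2 + 13*r + w*(3*r + 9) + 3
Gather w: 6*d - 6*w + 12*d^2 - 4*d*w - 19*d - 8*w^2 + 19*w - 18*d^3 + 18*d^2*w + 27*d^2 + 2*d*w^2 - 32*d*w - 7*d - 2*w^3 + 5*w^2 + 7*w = -18*d^3 + 39*d^2 - 20*d - 2*w^3 + w^2*(2*d - 3) + w*(18*d^2 - 36*d + 20)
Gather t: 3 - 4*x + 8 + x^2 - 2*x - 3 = x^2 - 6*x + 8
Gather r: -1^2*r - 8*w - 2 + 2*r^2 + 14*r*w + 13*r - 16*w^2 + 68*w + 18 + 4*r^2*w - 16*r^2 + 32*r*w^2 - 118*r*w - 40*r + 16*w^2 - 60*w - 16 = r^2*(4*w - 14) + r*(32*w^2 - 104*w - 28)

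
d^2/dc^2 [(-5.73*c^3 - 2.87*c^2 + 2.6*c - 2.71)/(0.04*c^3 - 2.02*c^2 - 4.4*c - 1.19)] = (-0.935152000000002*c^6 - 6.02592000000001*c^5 - 7.61620800000031*c^4 - 119.576732*c^3 - 200.620668*c^2 - 231.477654*c - 127.258218)/(6.4e-5*c^9 - 0.009696*c^8 + 0.468528*c^7 - 6.115*c^6 - 50.961168*c^5 - 130.631988*c^4 - 148.474388*c^3 - 77.696766*c^2 - 18.69252*c - 1.685159)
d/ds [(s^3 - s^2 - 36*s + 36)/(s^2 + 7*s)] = (s^4 + 14*s^3 + 29*s^2 - 72*s - 252)/(s^2*(s^2 + 14*s + 49))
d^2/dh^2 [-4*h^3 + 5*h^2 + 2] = 10 - 24*h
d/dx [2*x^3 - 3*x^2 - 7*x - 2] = 6*x^2 - 6*x - 7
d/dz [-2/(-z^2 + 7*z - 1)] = 2*(7 - 2*z)/(z^2 - 7*z + 1)^2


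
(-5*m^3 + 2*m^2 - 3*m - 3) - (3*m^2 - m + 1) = -5*m^3 - m^2 - 2*m - 4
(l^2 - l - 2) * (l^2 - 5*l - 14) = l^4 - 6*l^3 - 11*l^2 + 24*l + 28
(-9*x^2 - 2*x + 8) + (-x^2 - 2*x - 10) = -10*x^2 - 4*x - 2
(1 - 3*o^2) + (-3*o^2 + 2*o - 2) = -6*o^2 + 2*o - 1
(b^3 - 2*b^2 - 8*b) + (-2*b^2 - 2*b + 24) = b^3 - 4*b^2 - 10*b + 24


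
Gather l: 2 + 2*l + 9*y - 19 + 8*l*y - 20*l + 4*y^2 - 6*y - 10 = l*(8*y - 18) + 4*y^2 + 3*y - 27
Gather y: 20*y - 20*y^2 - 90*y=-20*y^2 - 70*y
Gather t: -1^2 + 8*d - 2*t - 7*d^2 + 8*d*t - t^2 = -7*d^2 + 8*d - t^2 + t*(8*d - 2) - 1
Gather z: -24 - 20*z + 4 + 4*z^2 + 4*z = 4*z^2 - 16*z - 20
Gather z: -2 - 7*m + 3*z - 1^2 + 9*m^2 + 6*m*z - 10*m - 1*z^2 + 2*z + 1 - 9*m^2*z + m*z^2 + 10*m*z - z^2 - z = 9*m^2 - 17*m + z^2*(m - 2) + z*(-9*m^2 + 16*m + 4) - 2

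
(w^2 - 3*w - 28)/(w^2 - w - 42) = (w + 4)/(w + 6)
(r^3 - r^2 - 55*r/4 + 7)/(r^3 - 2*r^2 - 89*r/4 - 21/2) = (2*r^2 - 9*r + 4)/(2*r^2 - 11*r - 6)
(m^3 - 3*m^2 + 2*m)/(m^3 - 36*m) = (m^2 - 3*m + 2)/(m^2 - 36)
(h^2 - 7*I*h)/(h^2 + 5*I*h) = (h - 7*I)/(h + 5*I)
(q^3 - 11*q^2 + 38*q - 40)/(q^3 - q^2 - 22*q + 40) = (q - 5)/(q + 5)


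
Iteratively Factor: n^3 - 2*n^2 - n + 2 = (n - 2)*(n^2 - 1) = (n - 2)*(n + 1)*(n - 1)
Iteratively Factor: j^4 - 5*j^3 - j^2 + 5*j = (j + 1)*(j^3 - 6*j^2 + 5*j) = (j - 1)*(j + 1)*(j^2 - 5*j) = j*(j - 1)*(j + 1)*(j - 5)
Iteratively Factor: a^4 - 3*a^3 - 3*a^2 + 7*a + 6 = (a - 3)*(a^3 - 3*a - 2) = (a - 3)*(a + 1)*(a^2 - a - 2) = (a - 3)*(a + 1)^2*(a - 2)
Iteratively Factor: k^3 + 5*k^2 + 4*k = (k + 4)*(k^2 + k) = k*(k + 4)*(k + 1)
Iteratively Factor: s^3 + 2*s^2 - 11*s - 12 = (s + 4)*(s^2 - 2*s - 3) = (s + 1)*(s + 4)*(s - 3)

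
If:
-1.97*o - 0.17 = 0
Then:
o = -0.09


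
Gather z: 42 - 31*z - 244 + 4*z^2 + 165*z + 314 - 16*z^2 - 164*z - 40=-12*z^2 - 30*z + 72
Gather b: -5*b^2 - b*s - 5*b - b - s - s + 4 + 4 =-5*b^2 + b*(-s - 6) - 2*s + 8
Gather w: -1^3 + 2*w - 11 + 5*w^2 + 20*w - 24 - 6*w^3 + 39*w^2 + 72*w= -6*w^3 + 44*w^2 + 94*w - 36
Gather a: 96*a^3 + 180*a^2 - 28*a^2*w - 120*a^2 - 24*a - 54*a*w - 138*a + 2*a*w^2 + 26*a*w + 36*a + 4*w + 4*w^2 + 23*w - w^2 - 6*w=96*a^3 + a^2*(60 - 28*w) + a*(2*w^2 - 28*w - 126) + 3*w^2 + 21*w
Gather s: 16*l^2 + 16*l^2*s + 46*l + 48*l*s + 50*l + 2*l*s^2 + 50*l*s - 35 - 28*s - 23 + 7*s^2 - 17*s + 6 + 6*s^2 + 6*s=16*l^2 + 96*l + s^2*(2*l + 13) + s*(16*l^2 + 98*l - 39) - 52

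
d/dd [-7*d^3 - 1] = -21*d^2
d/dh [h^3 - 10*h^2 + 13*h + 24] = 3*h^2 - 20*h + 13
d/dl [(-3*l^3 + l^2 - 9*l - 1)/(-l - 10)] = (6*l^3 + 89*l^2 - 20*l + 89)/(l^2 + 20*l + 100)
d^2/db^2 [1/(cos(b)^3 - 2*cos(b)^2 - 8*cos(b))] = ((sin(b)^2 + 2*cos(b) + 7)*(-29*cos(b) - 16*cos(2*b) + 9*cos(3*b))*cos(b)/4 - 2*(-3*cos(b)^2 + 4*cos(b) + 8)^2*sin(b)^2)/((sin(b)^2 + 2*cos(b) + 7)^3*cos(b)^3)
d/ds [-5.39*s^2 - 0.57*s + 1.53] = -10.78*s - 0.57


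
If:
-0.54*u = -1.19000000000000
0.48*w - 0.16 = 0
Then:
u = 2.20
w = 0.33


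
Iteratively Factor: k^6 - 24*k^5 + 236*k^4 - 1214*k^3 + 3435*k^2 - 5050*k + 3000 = (k - 5)*(k^5 - 19*k^4 + 141*k^3 - 509*k^2 + 890*k - 600) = (k - 5)*(k - 3)*(k^4 - 16*k^3 + 93*k^2 - 230*k + 200) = (k - 5)*(k - 3)*(k - 2)*(k^3 - 14*k^2 + 65*k - 100) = (k - 5)^2*(k - 3)*(k - 2)*(k^2 - 9*k + 20) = (k - 5)^3*(k - 3)*(k - 2)*(k - 4)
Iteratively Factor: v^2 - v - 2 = (v + 1)*(v - 2)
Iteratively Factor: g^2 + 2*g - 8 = (g + 4)*(g - 2)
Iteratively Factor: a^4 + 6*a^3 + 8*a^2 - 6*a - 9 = (a + 1)*(a^3 + 5*a^2 + 3*a - 9) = (a - 1)*(a + 1)*(a^2 + 6*a + 9) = (a - 1)*(a + 1)*(a + 3)*(a + 3)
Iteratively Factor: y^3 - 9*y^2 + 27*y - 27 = (y - 3)*(y^2 - 6*y + 9) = (y - 3)^2*(y - 3)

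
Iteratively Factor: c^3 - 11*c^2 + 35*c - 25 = (c - 5)*(c^2 - 6*c + 5) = (c - 5)^2*(c - 1)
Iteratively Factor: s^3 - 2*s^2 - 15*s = (s - 5)*(s^2 + 3*s) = s*(s - 5)*(s + 3)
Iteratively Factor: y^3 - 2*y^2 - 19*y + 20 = (y + 4)*(y^2 - 6*y + 5) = (y - 1)*(y + 4)*(y - 5)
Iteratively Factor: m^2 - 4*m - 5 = (m + 1)*(m - 5)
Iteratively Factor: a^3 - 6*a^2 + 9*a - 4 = (a - 4)*(a^2 - 2*a + 1) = (a - 4)*(a - 1)*(a - 1)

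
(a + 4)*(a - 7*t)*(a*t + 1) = a^3*t - 7*a^2*t^2 + 4*a^2*t + a^2 - 28*a*t^2 - 7*a*t + 4*a - 28*t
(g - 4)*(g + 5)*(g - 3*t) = g^3 - 3*g^2*t + g^2 - 3*g*t - 20*g + 60*t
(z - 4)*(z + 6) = z^2 + 2*z - 24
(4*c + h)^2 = 16*c^2 + 8*c*h + h^2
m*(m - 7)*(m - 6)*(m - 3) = m^4 - 16*m^3 + 81*m^2 - 126*m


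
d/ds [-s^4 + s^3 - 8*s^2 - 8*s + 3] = -4*s^3 + 3*s^2 - 16*s - 8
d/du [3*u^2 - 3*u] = 6*u - 3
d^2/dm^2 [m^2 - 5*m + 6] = 2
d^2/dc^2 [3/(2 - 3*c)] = -54/(3*c - 2)^3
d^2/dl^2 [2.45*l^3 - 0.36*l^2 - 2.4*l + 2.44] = 14.7*l - 0.72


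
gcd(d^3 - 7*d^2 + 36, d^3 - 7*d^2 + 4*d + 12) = d - 6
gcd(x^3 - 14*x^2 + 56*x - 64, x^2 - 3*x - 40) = x - 8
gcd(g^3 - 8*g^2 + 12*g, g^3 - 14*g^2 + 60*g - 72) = g^2 - 8*g + 12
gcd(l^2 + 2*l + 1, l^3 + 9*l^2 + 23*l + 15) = l + 1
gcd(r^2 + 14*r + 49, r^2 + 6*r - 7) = r + 7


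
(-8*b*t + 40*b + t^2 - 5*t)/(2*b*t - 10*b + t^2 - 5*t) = (-8*b + t)/(2*b + t)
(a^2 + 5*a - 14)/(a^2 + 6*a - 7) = (a - 2)/(a - 1)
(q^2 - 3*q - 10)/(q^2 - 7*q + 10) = (q + 2)/(q - 2)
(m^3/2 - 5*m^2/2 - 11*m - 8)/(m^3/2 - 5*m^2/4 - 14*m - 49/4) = 2*(m^2 - 6*m - 16)/(2*m^2 - 7*m - 49)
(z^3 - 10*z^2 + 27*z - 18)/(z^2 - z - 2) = (-z^3 + 10*z^2 - 27*z + 18)/(-z^2 + z + 2)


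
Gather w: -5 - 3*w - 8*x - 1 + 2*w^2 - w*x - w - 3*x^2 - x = 2*w^2 + w*(-x - 4) - 3*x^2 - 9*x - 6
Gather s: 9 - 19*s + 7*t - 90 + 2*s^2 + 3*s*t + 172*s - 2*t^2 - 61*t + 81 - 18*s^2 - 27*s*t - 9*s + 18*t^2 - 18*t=-16*s^2 + s*(144 - 24*t) + 16*t^2 - 72*t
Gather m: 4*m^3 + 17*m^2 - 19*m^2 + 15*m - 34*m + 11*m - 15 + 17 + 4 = 4*m^3 - 2*m^2 - 8*m + 6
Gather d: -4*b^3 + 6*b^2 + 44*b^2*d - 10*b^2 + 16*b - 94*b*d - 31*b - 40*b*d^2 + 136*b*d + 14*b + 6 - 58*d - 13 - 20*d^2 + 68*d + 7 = -4*b^3 - 4*b^2 - b + d^2*(-40*b - 20) + d*(44*b^2 + 42*b + 10)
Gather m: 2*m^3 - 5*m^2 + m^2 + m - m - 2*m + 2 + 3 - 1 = 2*m^3 - 4*m^2 - 2*m + 4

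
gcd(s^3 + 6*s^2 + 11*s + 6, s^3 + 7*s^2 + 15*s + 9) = s^2 + 4*s + 3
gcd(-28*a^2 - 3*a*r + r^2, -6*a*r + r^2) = 1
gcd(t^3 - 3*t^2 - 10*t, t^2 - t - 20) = t - 5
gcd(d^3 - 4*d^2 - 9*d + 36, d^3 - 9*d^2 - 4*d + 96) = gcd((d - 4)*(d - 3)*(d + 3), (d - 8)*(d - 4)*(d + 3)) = d^2 - d - 12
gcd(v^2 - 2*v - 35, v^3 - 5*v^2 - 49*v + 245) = v - 7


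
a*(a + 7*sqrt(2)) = a^2 + 7*sqrt(2)*a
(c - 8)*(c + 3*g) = c^2 + 3*c*g - 8*c - 24*g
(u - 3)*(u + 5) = u^2 + 2*u - 15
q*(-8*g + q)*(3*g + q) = -24*g^2*q - 5*g*q^2 + q^3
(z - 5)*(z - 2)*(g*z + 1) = g*z^3 - 7*g*z^2 + 10*g*z + z^2 - 7*z + 10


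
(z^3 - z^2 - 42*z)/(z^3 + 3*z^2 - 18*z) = (z - 7)/(z - 3)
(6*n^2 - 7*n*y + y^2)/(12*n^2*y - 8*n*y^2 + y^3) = (-n + y)/(y*(-2*n + y))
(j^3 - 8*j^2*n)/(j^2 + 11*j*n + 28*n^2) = j^2*(j - 8*n)/(j^2 + 11*j*n + 28*n^2)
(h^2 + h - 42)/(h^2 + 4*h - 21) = (h - 6)/(h - 3)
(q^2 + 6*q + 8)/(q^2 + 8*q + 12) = (q + 4)/(q + 6)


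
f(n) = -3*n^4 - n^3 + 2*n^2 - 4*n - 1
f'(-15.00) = 39761.00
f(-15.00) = -147991.00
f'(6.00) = -2680.00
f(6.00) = -4057.00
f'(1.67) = -61.58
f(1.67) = -30.09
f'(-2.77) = 216.95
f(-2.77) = -129.94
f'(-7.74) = 5349.54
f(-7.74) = -10153.30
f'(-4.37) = 922.67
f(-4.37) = -955.95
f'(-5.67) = 2064.28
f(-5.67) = -2832.39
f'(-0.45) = -5.31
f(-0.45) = 1.17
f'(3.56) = -569.20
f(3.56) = -516.87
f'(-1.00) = 1.00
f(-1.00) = 3.00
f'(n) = -12*n^3 - 3*n^2 + 4*n - 4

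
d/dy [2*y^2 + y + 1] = 4*y + 1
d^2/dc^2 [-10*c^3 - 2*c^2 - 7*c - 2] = -60*c - 4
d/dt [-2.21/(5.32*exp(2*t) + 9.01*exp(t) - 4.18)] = (23.5144*exp(t) + 19.9121)*exp(t)/(5.32*exp(2*t) + 9.01*exp(t) - 4.18)^2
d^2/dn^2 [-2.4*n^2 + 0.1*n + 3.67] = -4.80000000000000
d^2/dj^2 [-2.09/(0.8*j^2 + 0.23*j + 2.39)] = (2.6752*j^2 + 0.76912*j - 2.09*(1.6*j + 0.23)*(3.2*j + 0.46) + 7.99216)/(0.8*j^2 + 0.23*j + 2.39)^3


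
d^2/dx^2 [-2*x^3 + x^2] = 2 - 12*x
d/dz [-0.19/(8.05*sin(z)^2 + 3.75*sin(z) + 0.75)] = (3.059*sin(z) + 0.7125)*cos(z)/(8.05*sin(z)^2 + 3.75*sin(z) + 0.75)^2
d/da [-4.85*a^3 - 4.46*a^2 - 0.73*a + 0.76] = -14.55*a^2 - 8.92*a - 0.73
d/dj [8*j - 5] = 8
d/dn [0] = 0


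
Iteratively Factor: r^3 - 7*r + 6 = (r - 2)*(r^2 + 2*r - 3) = (r - 2)*(r + 3)*(r - 1)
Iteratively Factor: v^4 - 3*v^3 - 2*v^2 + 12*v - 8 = (v - 1)*(v^3 - 2*v^2 - 4*v + 8) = (v - 2)*(v - 1)*(v^2 - 4) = (v - 2)*(v - 1)*(v + 2)*(v - 2)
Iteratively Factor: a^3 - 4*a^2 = (a - 4)*(a^2) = a*(a - 4)*(a)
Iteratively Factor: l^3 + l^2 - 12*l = (l + 4)*(l^2 - 3*l) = (l - 3)*(l + 4)*(l)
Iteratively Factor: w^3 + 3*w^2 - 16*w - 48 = (w + 4)*(w^2 - w - 12) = (w + 3)*(w + 4)*(w - 4)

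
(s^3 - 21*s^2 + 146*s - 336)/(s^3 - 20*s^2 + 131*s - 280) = (s - 6)/(s - 5)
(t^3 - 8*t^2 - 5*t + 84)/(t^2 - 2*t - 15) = (t^2 - 11*t + 28)/(t - 5)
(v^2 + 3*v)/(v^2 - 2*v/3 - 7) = 3*v*(v + 3)/(3*v^2 - 2*v - 21)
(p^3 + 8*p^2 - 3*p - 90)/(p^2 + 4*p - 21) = (p^2 + 11*p + 30)/(p + 7)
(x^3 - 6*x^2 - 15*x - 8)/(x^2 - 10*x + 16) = (x^2 + 2*x + 1)/(x - 2)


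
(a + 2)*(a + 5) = a^2 + 7*a + 10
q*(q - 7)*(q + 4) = q^3 - 3*q^2 - 28*q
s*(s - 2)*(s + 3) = s^3 + s^2 - 6*s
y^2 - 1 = (y - 1)*(y + 1)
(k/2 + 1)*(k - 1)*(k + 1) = k^3/2 + k^2 - k/2 - 1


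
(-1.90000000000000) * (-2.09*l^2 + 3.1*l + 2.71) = 3.971*l^2 - 5.89*l - 5.149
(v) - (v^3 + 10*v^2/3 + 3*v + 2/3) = -v^3 - 10*v^2/3 - 2*v - 2/3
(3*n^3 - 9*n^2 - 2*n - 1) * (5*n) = 15*n^4 - 45*n^3 - 10*n^2 - 5*n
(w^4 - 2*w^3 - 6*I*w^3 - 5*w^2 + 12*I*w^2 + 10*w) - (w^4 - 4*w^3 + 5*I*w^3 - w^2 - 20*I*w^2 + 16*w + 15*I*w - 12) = 2*w^3 - 11*I*w^3 - 4*w^2 + 32*I*w^2 - 6*w - 15*I*w + 12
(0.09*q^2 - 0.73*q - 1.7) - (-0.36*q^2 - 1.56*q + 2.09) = 0.45*q^2 + 0.83*q - 3.79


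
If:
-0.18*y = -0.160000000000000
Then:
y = 0.89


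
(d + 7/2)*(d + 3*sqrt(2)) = d^2 + 7*d/2 + 3*sqrt(2)*d + 21*sqrt(2)/2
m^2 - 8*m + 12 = (m - 6)*(m - 2)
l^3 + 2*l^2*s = l^2*(l + 2*s)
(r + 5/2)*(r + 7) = r^2 + 19*r/2 + 35/2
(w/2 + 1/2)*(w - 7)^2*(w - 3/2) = w^4/2 - 29*w^3/4 + 109*w^2/4 - 7*w/4 - 147/4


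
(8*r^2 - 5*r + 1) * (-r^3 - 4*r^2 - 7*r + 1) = -8*r^5 - 27*r^4 - 37*r^3 + 39*r^2 - 12*r + 1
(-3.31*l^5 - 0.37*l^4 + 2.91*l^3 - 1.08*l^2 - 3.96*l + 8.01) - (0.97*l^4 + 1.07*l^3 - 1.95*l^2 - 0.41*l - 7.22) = -3.31*l^5 - 1.34*l^4 + 1.84*l^3 + 0.87*l^2 - 3.55*l + 15.23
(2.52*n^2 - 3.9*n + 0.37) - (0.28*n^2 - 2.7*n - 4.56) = 2.24*n^2 - 1.2*n + 4.93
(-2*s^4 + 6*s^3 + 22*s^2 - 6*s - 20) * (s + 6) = -2*s^5 - 6*s^4 + 58*s^3 + 126*s^2 - 56*s - 120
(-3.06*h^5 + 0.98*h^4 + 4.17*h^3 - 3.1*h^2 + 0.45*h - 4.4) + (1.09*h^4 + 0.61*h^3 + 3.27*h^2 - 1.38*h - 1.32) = -3.06*h^5 + 2.07*h^4 + 4.78*h^3 + 0.17*h^2 - 0.93*h - 5.72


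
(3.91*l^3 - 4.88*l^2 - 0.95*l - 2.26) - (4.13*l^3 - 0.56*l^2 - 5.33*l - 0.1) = -0.22*l^3 - 4.32*l^2 + 4.38*l - 2.16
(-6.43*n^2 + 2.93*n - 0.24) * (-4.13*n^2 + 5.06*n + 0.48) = 26.5559*n^4 - 44.6367*n^3 + 12.7306*n^2 + 0.192*n - 0.1152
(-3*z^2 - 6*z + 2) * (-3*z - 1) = 9*z^3 + 21*z^2 - 2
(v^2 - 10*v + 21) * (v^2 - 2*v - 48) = v^4 - 12*v^3 - 7*v^2 + 438*v - 1008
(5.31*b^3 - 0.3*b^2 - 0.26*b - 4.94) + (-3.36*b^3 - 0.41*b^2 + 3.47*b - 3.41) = 1.95*b^3 - 0.71*b^2 + 3.21*b - 8.35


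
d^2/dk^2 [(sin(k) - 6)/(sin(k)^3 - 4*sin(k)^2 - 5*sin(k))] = 2*(-2*sin(k)^3 + 35*sin(k)^2 - 182*sin(k) + 306 + 87/sin(k) - 210/sin(k)^2 - 150/sin(k)^3)/((sin(k) - 5)^3*(sin(k) + 1)^2)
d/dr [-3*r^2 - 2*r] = -6*r - 2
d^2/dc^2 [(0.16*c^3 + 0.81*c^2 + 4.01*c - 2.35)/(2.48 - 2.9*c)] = (-2.6912*c^3 + 6.90432*c^2 - 5.904384*c - 28.116488)/(24.389*c^3 - 62.5704*c^2 + 53.50848*c - 15.252992)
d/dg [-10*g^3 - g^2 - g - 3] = -30*g^2 - 2*g - 1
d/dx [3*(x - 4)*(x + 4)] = 6*x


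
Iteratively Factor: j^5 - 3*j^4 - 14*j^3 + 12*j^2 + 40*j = (j + 2)*(j^4 - 5*j^3 - 4*j^2 + 20*j) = (j + 2)^2*(j^3 - 7*j^2 + 10*j) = (j - 2)*(j + 2)^2*(j^2 - 5*j) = j*(j - 2)*(j + 2)^2*(j - 5)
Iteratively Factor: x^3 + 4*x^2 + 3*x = (x + 1)*(x^2 + 3*x) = (x + 1)*(x + 3)*(x)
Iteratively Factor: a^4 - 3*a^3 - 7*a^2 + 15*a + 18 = (a + 2)*(a^3 - 5*a^2 + 3*a + 9) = (a - 3)*(a + 2)*(a^2 - 2*a - 3) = (a - 3)*(a + 1)*(a + 2)*(a - 3)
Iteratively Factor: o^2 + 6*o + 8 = (o + 4)*(o + 2)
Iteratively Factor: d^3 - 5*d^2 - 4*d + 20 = (d + 2)*(d^2 - 7*d + 10) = (d - 5)*(d + 2)*(d - 2)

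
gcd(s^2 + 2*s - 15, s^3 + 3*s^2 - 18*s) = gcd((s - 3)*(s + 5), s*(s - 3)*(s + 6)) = s - 3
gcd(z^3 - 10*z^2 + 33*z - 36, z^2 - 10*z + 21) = z - 3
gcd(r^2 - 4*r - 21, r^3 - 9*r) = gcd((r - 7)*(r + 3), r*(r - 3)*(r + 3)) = r + 3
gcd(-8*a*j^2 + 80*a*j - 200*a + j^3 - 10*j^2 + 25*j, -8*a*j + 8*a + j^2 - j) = 8*a - j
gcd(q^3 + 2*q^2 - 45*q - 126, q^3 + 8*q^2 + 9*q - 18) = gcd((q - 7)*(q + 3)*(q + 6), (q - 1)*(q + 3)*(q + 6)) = q^2 + 9*q + 18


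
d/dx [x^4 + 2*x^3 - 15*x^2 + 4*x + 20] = 4*x^3 + 6*x^2 - 30*x + 4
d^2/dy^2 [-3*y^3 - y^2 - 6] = -18*y - 2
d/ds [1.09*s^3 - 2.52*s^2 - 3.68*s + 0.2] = 3.27*s^2 - 5.04*s - 3.68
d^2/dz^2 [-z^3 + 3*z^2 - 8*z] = 6 - 6*z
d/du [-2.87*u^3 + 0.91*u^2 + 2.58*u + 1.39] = -8.61*u^2 + 1.82*u + 2.58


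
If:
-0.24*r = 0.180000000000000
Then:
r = -0.75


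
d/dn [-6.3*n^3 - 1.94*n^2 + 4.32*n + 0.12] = -18.9*n^2 - 3.88*n + 4.32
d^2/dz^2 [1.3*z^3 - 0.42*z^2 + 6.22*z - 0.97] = 7.8*z - 0.84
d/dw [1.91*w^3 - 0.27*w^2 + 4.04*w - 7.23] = 5.73*w^2 - 0.54*w + 4.04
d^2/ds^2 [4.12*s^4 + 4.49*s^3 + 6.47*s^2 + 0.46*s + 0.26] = 49.44*s^2 + 26.94*s + 12.94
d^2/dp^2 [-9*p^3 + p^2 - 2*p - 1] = 2 - 54*p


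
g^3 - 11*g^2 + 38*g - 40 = (g - 5)*(g - 4)*(g - 2)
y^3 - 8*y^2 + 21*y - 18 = (y - 3)^2*(y - 2)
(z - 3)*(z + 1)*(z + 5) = z^3 + 3*z^2 - 13*z - 15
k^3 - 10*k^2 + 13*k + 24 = (k - 8)*(k - 3)*(k + 1)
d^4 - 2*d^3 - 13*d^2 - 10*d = d*(d - 5)*(d + 1)*(d + 2)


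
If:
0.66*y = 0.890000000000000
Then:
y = 1.35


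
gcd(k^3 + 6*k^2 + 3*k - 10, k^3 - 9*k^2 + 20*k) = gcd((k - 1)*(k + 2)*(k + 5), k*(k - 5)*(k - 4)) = 1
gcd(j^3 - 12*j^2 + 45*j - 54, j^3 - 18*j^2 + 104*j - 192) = j - 6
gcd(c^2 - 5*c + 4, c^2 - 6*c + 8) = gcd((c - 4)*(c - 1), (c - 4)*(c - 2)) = c - 4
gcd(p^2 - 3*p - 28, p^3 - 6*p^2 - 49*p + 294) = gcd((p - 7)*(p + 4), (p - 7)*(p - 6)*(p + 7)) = p - 7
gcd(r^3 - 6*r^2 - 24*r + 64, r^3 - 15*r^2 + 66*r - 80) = r^2 - 10*r + 16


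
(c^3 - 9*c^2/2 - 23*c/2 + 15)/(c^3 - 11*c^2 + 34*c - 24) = (c + 5/2)/(c - 4)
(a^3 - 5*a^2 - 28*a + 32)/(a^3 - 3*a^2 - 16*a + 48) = (a^2 - 9*a + 8)/(a^2 - 7*a + 12)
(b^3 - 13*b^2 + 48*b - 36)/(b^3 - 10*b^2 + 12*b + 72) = (b - 1)/(b + 2)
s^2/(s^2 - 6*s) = s/(s - 6)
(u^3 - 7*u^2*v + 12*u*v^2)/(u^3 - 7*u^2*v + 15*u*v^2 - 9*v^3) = u*(u - 4*v)/(u^2 - 4*u*v + 3*v^2)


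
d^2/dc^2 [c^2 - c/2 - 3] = 2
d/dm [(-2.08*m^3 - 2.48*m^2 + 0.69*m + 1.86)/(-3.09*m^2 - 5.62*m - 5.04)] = (6.4272*m^4 + 23.3792*m^3 + 47.5193*m^2 + 36.4932*m + 6.9756)/(9.5481*m^4 + 34.7316*m^3 + 62.7316*m^2 + 56.6496*m + 25.4016)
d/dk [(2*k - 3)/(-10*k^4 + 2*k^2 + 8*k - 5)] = 2*(-10*k^4 + 2*k^2 + 8*k - 2*(2*k - 3)*(-10*k^3 + k + 2) - 5)/(10*k^4 - 2*k^2 - 8*k + 5)^2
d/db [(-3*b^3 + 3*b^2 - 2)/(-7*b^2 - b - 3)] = (21*b^4 + 6*b^3 + 24*b^2 - 46*b - 2)/(49*b^4 + 14*b^3 + 43*b^2 + 6*b + 9)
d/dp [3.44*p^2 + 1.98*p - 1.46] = 6.88*p + 1.98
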